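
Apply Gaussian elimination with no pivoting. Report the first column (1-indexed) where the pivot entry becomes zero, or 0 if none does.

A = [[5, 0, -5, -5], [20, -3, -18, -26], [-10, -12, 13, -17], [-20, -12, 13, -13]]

first zero-pivot column = 4

Naive forward elimination:
R2 <- R2 - (4)*R1:  [  0  -3   2  -6 ]
R3 <- R3 - (-2)*R1:  [   0  -12    3  -27 ]
R4 <- R4 - (-4)*R1:  [   0  -12   -7  -33 ]
R3 <- R3 - (4)*R2:  [  0   0  -5  -3 ]
R4 <- R4 - (4)*R2:  [   0    0  -15   -9 ]
R4 <- R4 - (3)*R3:  [ 0  0  0  0 ]
Matrix at this point:
[ 5   0  -5  -5 ]
[ 0  -3   2  -6 ]
[ 0   0  -5  -3 ]
[ 0   0   0   0 ]
Pivot entry (4,4) in the last row is zero and there are no rows below to swap with -> zero pivot in column 4 (A is singular).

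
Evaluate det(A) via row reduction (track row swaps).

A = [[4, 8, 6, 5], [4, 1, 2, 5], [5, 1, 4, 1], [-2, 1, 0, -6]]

Forward elimination:
R2 <- R2 - (1)*R1:  [  0  -7  -4   0 ]
R3 <- R3 - (5/4)*R1:  [     0     -9   -7/2  -21/4 ]
R4 <- R4 - (-1/2)*R1:  [    0     5     3  -7/2 ]
R3 <- R3 - (9/7)*R2:  [     0      0  23/14  -21/4 ]
R4 <- R4 - (-5/7)*R2:  [    0     0   1/7  -7/2 ]
R4 <- R4 - (2/23)*R3:  [      0       0       0  -70/23 ]
Upper-triangular form:
[ 4   8      6       5 ]
[ 0  -7     -4       0 ]
[ 0   0  23/14   -21/4 ]
[ 0   0      0  -70/23 ]
det(A) = (-1)^0 * (4) * (-7) * (23/14) * (-70/23) = 140  (0 row swaps -> sign +1)

det(A) = 140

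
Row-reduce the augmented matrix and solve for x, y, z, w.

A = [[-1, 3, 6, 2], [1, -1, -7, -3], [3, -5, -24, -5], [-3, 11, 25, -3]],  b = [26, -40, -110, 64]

(-3, -3, 4, 4)

Forward elimination on [A|b]:
R2 <- R2 - (-1)*R1:  [   0    2   -1   -1  -14 ]
R3 <- R3 - (-3)*R1:  [   0    4   -6    1  -32 ]
R4 <- R4 - (3)*R1:  [   0    2    7   -9  -14 ]
R3 <- R3 - (2)*R2:  [  0   0  -4   3  -4 ]
R4 <- R4 - (1)*R2:  [  0   0   8  -8   0 ]
R4 <- R4 - (-2)*R3:  [  0   0   0  -2  -8 ]
Row echelon form:
[ -1  3   6   2  |   26 ]
[  0  2  -1  -1  |  -14 ]
[  0  0  -4   3  |   -4 ]
[  0  0   0  -2  |   -8 ]
Back-substitution:
w = (-8) / -2 = 4
z = (-4 - (3)*(4)) / -4 = 4
y = (-14 - (-1)*(4) - (-1)*(4)) / 2 = -3
x = (26 - (3)*(-3) - (6)*(4) - (2)*(4)) / -1 = -3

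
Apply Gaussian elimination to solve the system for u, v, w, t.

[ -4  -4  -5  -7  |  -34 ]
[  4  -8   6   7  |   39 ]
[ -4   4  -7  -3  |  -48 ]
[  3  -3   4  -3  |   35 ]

(4, 0, 5, -1)

Forward elimination on [A|b]:
R2 <- R2 - (-1)*R1:  [   0  -12    1    0    5 ]
R3 <- R3 - (1)*R1:  [   0    8   -2    4  -14 ]
R4 <- R4 - (-3/4)*R1:  [     0     -6    1/4  -33/4   19/2 ]
R3 <- R3 - (-2/3)*R2:  [     0      0   -4/3      4  -32/3 ]
R4 <- R4 - (1/2)*R2:  [     0      0   -1/4  -33/4      7 ]
R4 <- R4 - (3/16)*R3:  [  0   0   0  -9   9 ]
Row echelon form:
[ -4   -4    -5  -7  |    -34 ]
[  0  -12     1   0  |      5 ]
[  0    0  -4/3   4  |  -32/3 ]
[  0    0     0  -9  |      9 ]
Back-substitution:
t = (9) / -9 = -1
w = (-32/3 - (4)*(-1)) / (-4/3) = 5
v = (5 - (1)*(5)) / -12 = 0
u = (-34 - (-4)*(0) - (-5)*(5) - (-7)*(-1)) / -4 = 4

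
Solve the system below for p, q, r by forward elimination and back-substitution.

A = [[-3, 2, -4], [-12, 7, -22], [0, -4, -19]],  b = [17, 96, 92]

Forward elimination on [A|b]:
R2 <- R2 - (4)*R1:  [  0  -1  -6  28 ]
R3 <- R3 - (4)*R2:  [   0    0    5  -20 ]
Row echelon form:
[ -3   2  -4  |   17 ]
[  0  -1  -6  |   28 ]
[  0   0   5  |  -20 ]
Back-substitution:
r = (-20) / 5 = -4
q = (28 - (-6)*(-4)) / -1 = -4
p = (17 - (2)*(-4) - (-4)*(-4)) / -3 = -3

(-3, -4, -4)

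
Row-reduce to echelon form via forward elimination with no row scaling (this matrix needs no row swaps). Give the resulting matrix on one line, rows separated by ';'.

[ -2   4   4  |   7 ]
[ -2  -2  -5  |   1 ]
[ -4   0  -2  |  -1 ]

Forward elimination:
R2 <- R2 - (1)*R1:  [  0  -6  -9  -6 ]
R3 <- R3 - (2)*R1:  [   0   -8  -10  -15 ]
R3 <- R3 - (4/3)*R2:  [  0   0   2  -7 ]
Row echelon form:
[ -2   4   4  |   7 ]
[  0  -6  -9  |  -6 ]
[  0   0   2  |  -7 ]

REF = [-2 4 4 7; 0 -6 -9 -6; 0 0 2 -7]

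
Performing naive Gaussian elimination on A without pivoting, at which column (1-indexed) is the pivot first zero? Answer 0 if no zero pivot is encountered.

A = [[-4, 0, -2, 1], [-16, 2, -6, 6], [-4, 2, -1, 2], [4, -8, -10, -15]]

Naive forward elimination:
R2 <- R2 - (4)*R1:  [ 0  2  2  2 ]
R3 <- R3 - (1)*R1:  [ 0  2  1  1 ]
R4 <- R4 - (-1)*R1:  [   0   -8  -12  -14 ]
R3 <- R3 - (1)*R2:  [  0   0  -1  -1 ]
R4 <- R4 - (-4)*R2:  [  0   0  -4  -6 ]
R4 <- R4 - (4)*R3:  [  0   0   0  -2 ]
All pivots nonzero; naive elimination completes without hitting a zero pivot.

first zero-pivot column = 0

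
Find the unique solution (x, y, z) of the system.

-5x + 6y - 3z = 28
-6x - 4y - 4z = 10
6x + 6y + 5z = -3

(-5, 2, 3)

Forward elimination on [A|b]:
R2 <- R2 - (6/5)*R1:  [      0   -56/5    -2/5  -118/5 ]
R3 <- R3 - (-6/5)*R1:  [     0   66/5    7/5  153/5 ]
R3 <- R3 - (-33/28)*R2:  [     0      0  13/14  39/14 ]
Row echelon form:
[ -5      6     -3  |      28 ]
[  0  -56/5   -2/5  |  -118/5 ]
[  0      0  13/14  |   39/14 ]
Back-substitution:
z = (39/14) / (13/14) = 3
y = (-118/5 - (-2/5)*(3)) / (-56/5) = 2
x = (28 - (6)*(2) - (-3)*(3)) / -5 = -5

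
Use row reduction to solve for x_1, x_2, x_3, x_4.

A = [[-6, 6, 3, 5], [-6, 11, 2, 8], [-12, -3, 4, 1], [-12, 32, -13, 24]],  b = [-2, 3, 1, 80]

Forward elimination on [A|b]:
R2 <- R2 - (1)*R1:  [  0   5  -1   3   5 ]
R3 <- R3 - (2)*R1:  [   0  -15   -2   -9    5 ]
R4 <- R4 - (2)*R1:  [   0   20  -19   14   84 ]
R3 <- R3 - (-3)*R2:  [  0   0  -5   0  20 ]
R4 <- R4 - (4)*R2:  [   0    0  -15    2   64 ]
R4 <- R4 - (3)*R3:  [ 0  0  0  2  4 ]
Row echelon form:
[ -6  6   3  5  |  -2 ]
[  0  5  -1  3  |   5 ]
[  0  0  -5  0  |  20 ]
[  0  0   0  2  |   4 ]
Back-substitution:
x_4 = (4) / 2 = 2
x_3 = (20) / -5 = -4
x_2 = (5 - (-1)*(-4) - (3)*(2)) / 5 = -1
x_1 = (-2 - (6)*(-1) - (3)*(-4) - (5)*(2)) / -6 = -1

(-1, -1, -4, 2)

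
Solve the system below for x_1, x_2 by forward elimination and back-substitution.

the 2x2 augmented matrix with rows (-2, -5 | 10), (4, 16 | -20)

Forward elimination on [A|b]:
R2 <- R2 - (-2)*R1:  [ 0  6  0 ]
Row echelon form:
[ -2  -5  |  10 ]
[  0   6  |   0 ]
Back-substitution:
x_2 = (0) / 6 = 0
x_1 = (10 - (-5)*(0)) / -2 = -5

(-5, 0)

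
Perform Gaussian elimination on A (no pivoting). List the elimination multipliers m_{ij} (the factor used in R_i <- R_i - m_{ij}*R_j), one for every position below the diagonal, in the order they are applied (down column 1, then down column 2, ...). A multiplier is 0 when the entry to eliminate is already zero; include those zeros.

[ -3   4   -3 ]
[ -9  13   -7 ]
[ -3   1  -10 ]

multipliers: 3, 1, -3

Forward elimination:
R2 <- R2 - (3)*R1:  [ 0  1  2 ]
R3 <- R3 - (1)*R1:  [  0  -3  -7 ]
R3 <- R3 - (-3)*R2:  [  0   0  -1 ]
Multipliers (in order of application): m_{21} = 3, m_{31} = 1, m_{32} = -3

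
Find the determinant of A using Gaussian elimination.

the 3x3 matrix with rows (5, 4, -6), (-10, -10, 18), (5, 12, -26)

det(A) = -40

Forward elimination:
R2 <- R2 - (-2)*R1:  [  0  -2   6 ]
R3 <- R3 - (1)*R1:  [   0    8  -20 ]
R3 <- R3 - (-4)*R2:  [ 0  0  4 ]
Upper-triangular form:
[ 5   4  -6 ]
[ 0  -2   6 ]
[ 0   0   4 ]
det(A) = (-1)^0 * (5) * (-2) * (4) = -40  (0 row swaps -> sign +1)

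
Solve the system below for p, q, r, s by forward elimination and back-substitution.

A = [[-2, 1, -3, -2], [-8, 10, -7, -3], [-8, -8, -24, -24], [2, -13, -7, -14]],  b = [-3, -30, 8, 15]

Forward elimination on [A|b]:
R2 <- R2 - (4)*R1:  [   0    6    5    5  -18 ]
R3 <- R3 - (4)*R1:  [   0  -12  -12  -16   20 ]
R4 <- R4 - (-1)*R1:  [   0  -12  -10  -16   12 ]
R3 <- R3 - (-2)*R2:  [   0    0   -2   -6  -16 ]
R4 <- R4 - (-2)*R2:  [   0    0    0   -6  -24 ]
Row echelon form:
[ -2  1  -3  -2  |   -3 ]
[  0  6   5   5  |  -18 ]
[  0  0  -2  -6  |  -16 ]
[  0  0   0  -6  |  -24 ]
Back-substitution:
s = (-24) / -6 = 4
r = (-16 - (-6)*(4)) / -2 = -4
q = (-18 - (5)*(-4) - (5)*(4)) / 6 = -3
p = (-3 - (1)*(-3) - (-3)*(-4) - (-2)*(4)) / -2 = 2

(2, -3, -4, 4)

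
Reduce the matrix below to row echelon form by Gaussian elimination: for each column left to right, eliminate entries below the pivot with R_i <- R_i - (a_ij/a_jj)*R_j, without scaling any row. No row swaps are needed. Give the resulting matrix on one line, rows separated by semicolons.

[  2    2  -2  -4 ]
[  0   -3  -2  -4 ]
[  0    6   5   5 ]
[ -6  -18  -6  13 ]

Forward elimination:
R4 <- R4 - (-3)*R1:  [   0  -12  -12    1 ]
R3 <- R3 - (-2)*R2:  [  0   0   1  -3 ]
R4 <- R4 - (4)*R2:  [  0   0  -4  17 ]
R4 <- R4 - (-4)*R3:  [ 0  0  0  5 ]
Row echelon form:
[ 2   2  -2  -4 ]
[ 0  -3  -2  -4 ]
[ 0   0   1  -3 ]
[ 0   0   0   5 ]

REF = [2 2 -2 -4; 0 -3 -2 -4; 0 0 1 -3; 0 0 0 5]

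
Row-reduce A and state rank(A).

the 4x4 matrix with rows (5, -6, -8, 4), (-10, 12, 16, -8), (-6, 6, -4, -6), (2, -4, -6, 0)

Row reduction:
R2 <- R2 - (-2)*R1:  [ 0  0  0  0 ]
R3 <- R3 - (-6/5)*R1:  [     0   -6/5  -68/5   -6/5 ]
R4 <- R4 - (2/5)*R1:  [     0   -8/5  -14/5   -8/5 ]
R2 <-> R3   (pivot in column 2 was zero)
[ 5    -6     -8     4 ]
[ 0  -6/5  -68/5  -6/5 ]
[ 0     0      0     0 ]
[ 0  -8/5  -14/5  -8/5 ]
R4 <- R4 - (4/3)*R2:  [    0     0  46/3     0 ]
R3 <-> R4   (pivot in column 3 was zero)
[ 5    -6     -8     4 ]
[ 0  -6/5  -68/5  -6/5 ]
[ 0     0   46/3     0 ]
[ 0     0      0     0 ]
Row echelon form:
[ 5    -6     -8     4 ]
[ 0  -6/5  -68/5  -6/5 ]
[ 0     0   46/3     0 ]
[ 0     0      0     0 ]
Nonzero rows / pivot columns: 3

rank(A) = 3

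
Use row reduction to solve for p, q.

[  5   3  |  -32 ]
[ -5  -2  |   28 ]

Forward elimination on [A|b]:
R2 <- R2 - (-1)*R1:  [  0   1  -4 ]
Row echelon form:
[ 5  3  |  -32 ]
[ 0  1  |   -4 ]
Back-substitution:
q = (-4) / 1 = -4
p = (-32 - (3)*(-4)) / 5 = -4

(-4, -4)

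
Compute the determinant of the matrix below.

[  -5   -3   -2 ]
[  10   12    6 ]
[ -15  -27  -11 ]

Forward elimination:
R2 <- R2 - (-2)*R1:  [ 0  6  2 ]
R3 <- R3 - (3)*R1:  [   0  -18   -5 ]
R3 <- R3 - (-3)*R2:  [ 0  0  1 ]
Upper-triangular form:
[ -5  -3  -2 ]
[  0   6   2 ]
[  0   0   1 ]
det(A) = (-1)^0 * (-5) * (6) * (1) = -30  (0 row swaps -> sign +1)

det(A) = -30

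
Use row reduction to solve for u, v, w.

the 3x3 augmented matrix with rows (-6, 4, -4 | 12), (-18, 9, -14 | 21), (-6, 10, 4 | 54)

Forward elimination on [A|b]:
R2 <- R2 - (3)*R1:  [   0   -3   -2  -15 ]
R3 <- R3 - (1)*R1:  [  0   6   8  42 ]
R3 <- R3 - (-2)*R2:  [  0   0   4  12 ]
Row echelon form:
[ -6   4  -4  |   12 ]
[  0  -3  -2  |  -15 ]
[  0   0   4  |   12 ]
Back-substitution:
w = (12) / 4 = 3
v = (-15 - (-2)*(3)) / -3 = 3
u = (12 - (4)*(3) - (-4)*(3)) / -6 = -2

(-2, 3, 3)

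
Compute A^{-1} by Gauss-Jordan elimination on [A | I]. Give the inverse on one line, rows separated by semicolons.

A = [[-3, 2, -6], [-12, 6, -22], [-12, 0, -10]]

inverse = [-5/3 5/9 -2/9; 4 -7/6 1/6; 2 -2/3 1/6]

Gauss-Jordan on [A | I]:
R1 <- (1/-3)*R1:  [    1  -2/3     2  |  -1/3     0     0 ]
R2 <- R2 - (-12)*R1:  [  0  -2   2  |  -4   1   0 ]
R3 <- R3 - (-12)*R1:  [  0  -8  14  |  -4   0   1 ]
R2 <- (1/-2)*R2:  [    0     1    -1  |     2  -1/2     0 ]
R1 <- R1 - (-2/3)*R2:  [    1     0   4/3  |     1  -1/3     0 ]
R3 <- R3 - (-8)*R2:  [  0   0   6  |  12  -4   1 ]
R3 <- (1/6)*R3:  [    0     0     1  |     2  -2/3   1/6 ]
R1 <- R1 - (4/3)*R3:  [    1     0     0  |  -5/3   5/9  -2/9 ]
R2 <- R2 - (-1)*R3:  [    0     1     0  |     4  -7/6   1/6 ]
Right block of [I | A^{-1}] is the inverse:
[ -5/3   5/9  -2/9 ]
[    4  -7/6   1/6 ]
[    2  -2/3   1/6 ]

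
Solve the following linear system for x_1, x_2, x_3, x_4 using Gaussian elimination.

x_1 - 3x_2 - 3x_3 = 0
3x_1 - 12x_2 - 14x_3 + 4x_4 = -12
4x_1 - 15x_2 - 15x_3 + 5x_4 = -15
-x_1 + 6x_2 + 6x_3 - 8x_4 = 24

(0, 0, 0, -3)

Forward elimination on [A|b]:
R2 <- R2 - (3)*R1:  [   0   -3   -5    4  -12 ]
R3 <- R3 - (4)*R1:  [   0   -3   -3    5  -15 ]
R4 <- R4 - (-1)*R1:  [  0   3   3  -8  24 ]
R3 <- R3 - (1)*R2:  [  0   0   2   1  -3 ]
R4 <- R4 - (-1)*R2:  [  0   0  -2  -4  12 ]
R4 <- R4 - (-1)*R3:  [  0   0   0  -3   9 ]
Row echelon form:
[ 1  -3  -3   0  |    0 ]
[ 0  -3  -5   4  |  -12 ]
[ 0   0   2   1  |   -3 ]
[ 0   0   0  -3  |    9 ]
Back-substitution:
x_4 = (9) / -3 = -3
x_3 = (-3 - (1)*(-3)) / 2 = 0
x_2 = (-12 - (-5)*(0) - (4)*(-3)) / -3 = 0
x_1 = (0 - (-3)*(0) - (-3)*(0)) / 1 = 0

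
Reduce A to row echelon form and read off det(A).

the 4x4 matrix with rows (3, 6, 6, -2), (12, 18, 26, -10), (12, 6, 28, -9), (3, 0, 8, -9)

det(A) = -180

Forward elimination:
R2 <- R2 - (4)*R1:  [  0  -6   2  -2 ]
R3 <- R3 - (4)*R1:  [   0  -18    4   -1 ]
R4 <- R4 - (1)*R1:  [  0  -6   2  -7 ]
R3 <- R3 - (3)*R2:  [  0   0  -2   5 ]
R4 <- R4 - (1)*R2:  [  0   0   0  -5 ]
Upper-triangular form:
[ 3   6   6  -2 ]
[ 0  -6   2  -2 ]
[ 0   0  -2   5 ]
[ 0   0   0  -5 ]
det(A) = (-1)^0 * (3) * (-6) * (-2) * (-5) = -180  (0 row swaps -> sign +1)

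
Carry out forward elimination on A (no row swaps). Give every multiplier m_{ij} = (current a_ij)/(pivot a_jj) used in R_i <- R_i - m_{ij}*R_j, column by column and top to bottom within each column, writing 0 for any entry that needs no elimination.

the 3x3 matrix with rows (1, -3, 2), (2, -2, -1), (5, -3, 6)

Forward elimination:
R2 <- R2 - (2)*R1:  [  0   4  -5 ]
R3 <- R3 - (5)*R1:  [  0  12  -4 ]
R3 <- R3 - (3)*R2:  [  0   0  11 ]
Multipliers (in order of application): m_{21} = 2, m_{31} = 5, m_{32} = 3

multipliers: 2, 5, 3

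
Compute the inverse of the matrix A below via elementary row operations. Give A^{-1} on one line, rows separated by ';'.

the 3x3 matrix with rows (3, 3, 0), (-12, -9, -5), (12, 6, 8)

inverse = [7/3 4/3 5/6; -2 -4/3 -5/6; -2 -1 -1/2]

Gauss-Jordan on [A | I]:
R1 <- (1/3)*R1:  [   1    1    0  |  1/3    0    0 ]
R2 <- R2 - (-12)*R1:  [  0   3  -5  |   4   1   0 ]
R3 <- R3 - (12)*R1:  [  0  -6   8  |  -4   0   1 ]
R2 <- (1/3)*R2:  [    0     1  -5/3  |   4/3   1/3     0 ]
R1 <- R1 - (1)*R2:  [    1     0   5/3  |    -1  -1/3     0 ]
R3 <- R3 - (-6)*R2:  [  0   0  -2  |   4   2   1 ]
R3 <- (1/-2)*R3:  [    0     0     1  |    -2    -1  -1/2 ]
R1 <- R1 - (5/3)*R3:  [   1    0    0  |  7/3  4/3  5/6 ]
R2 <- R2 - (-5/3)*R3:  [    0     1     0  |    -2  -4/3  -5/6 ]
Right block of [I | A^{-1}] is the inverse:
[ 7/3   4/3   5/6 ]
[  -2  -4/3  -5/6 ]
[  -2    -1  -1/2 ]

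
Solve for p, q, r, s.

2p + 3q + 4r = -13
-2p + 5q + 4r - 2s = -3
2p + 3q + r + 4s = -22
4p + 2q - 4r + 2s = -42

(-5, -5, 3, 0)

Forward elimination on [A|b]:
R2 <- R2 - (-1)*R1:  [   0    8    8   -2  -16 ]
R3 <- R3 - (1)*R1:  [  0   0  -3   4  -9 ]
R4 <- R4 - (2)*R1:  [   0   -4  -12    2  -16 ]
R4 <- R4 - (-1/2)*R2:  [   0    0   -8    1  -24 ]
R4 <- R4 - (8/3)*R3:  [     0      0      0  -29/3      0 ]
Row echelon form:
[ 2  3   4      0  |  -13 ]
[ 0  8   8     -2  |  -16 ]
[ 0  0  -3      4  |   -9 ]
[ 0  0   0  -29/3  |    0 ]
Back-substitution:
s = (0) / (-29/3) = 0
r = (-9 - (4)*(0)) / -3 = 3
q = (-16 - (8)*(3) - (-2)*(0)) / 8 = -5
p = (-13 - (3)*(-5) - (4)*(3)) / 2 = -5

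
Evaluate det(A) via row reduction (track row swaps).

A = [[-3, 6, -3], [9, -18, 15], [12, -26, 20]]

det(A) = -36

Forward elimination:
R2 <- R2 - (-3)*R1:  [ 0  0  6 ]
R3 <- R3 - (-4)*R1:  [  0  -2   8 ]
R2 <-> R3   (pivot in column 2 was zero)
[ -3   6  -3 ]
[  0  -2   8 ]
[  0   0   6 ]
Upper-triangular form:
[ -3   6  -3 ]
[  0  -2   8 ]
[  0   0   6 ]
det(A) = (-1)^1 * (-3) * (-2) * (6) = -36  (1 row swap -> sign -1)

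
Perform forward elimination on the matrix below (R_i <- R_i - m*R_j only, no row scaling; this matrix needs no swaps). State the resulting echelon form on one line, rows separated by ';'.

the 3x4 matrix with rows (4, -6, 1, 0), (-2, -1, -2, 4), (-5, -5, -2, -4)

Forward elimination:
R2 <- R2 - (-1/2)*R1:  [    0    -4  -3/2     4 ]
R3 <- R3 - (-5/4)*R1:  [     0  -25/2   -3/4     -4 ]
R3 <- R3 - (25/8)*R2:  [     0      0  63/16  -33/2 ]
Row echelon form:
[ 4  -6      1      0 ]
[ 0  -4   -3/2      4 ]
[ 0   0  63/16  -33/2 ]

REF = [4 -6 1 0; 0 -4 -3/2 4; 0 0 63/16 -33/2]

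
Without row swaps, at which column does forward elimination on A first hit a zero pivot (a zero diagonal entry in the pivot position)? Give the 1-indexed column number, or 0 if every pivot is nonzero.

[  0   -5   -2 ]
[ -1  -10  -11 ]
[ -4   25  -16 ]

first zero-pivot column = 1

Naive forward elimination:
Pivot entry (1,1) is zero but row 2 has -1 in column 1 -> naive elimination stops; a row interchange (e.g. R1 <-> R2) would be required here.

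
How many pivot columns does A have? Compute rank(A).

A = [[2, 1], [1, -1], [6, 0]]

rank(A) = 2

Row reduction:
R2 <- R2 - (1/2)*R1:  [    0  -3/2 ]
R3 <- R3 - (3)*R1:  [  0  -3 ]
R3 <- R3 - (2)*R2:  [ 0  0 ]
Row echelon form:
[ 2     1 ]
[ 0  -3/2 ]
[ 0     0 ]
Nonzero rows / pivot columns: 2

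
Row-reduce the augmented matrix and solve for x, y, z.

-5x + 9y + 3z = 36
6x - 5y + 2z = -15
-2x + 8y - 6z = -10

Forward elimination on [A|b]:
R2 <- R2 - (-6/5)*R1:  [     0   29/5   28/5  141/5 ]
R3 <- R3 - (2/5)*R1:  [      0    22/5   -36/5  -122/5 ]
R3 <- R3 - (22/29)*R2:  [        0         0   -332/29  -1328/29 ]
Row echelon form:
[ -5     9        3  |        36 ]
[  0  29/5     28/5  |     141/5 ]
[  0     0  -332/29  |  -1328/29 ]
Back-substitution:
z = (-1328/29) / (-332/29) = 4
y = (141/5 - (28/5)*(4)) / (29/5) = 1
x = (36 - (9)*(1) - (3)*(4)) / -5 = -3

(-3, 1, 4)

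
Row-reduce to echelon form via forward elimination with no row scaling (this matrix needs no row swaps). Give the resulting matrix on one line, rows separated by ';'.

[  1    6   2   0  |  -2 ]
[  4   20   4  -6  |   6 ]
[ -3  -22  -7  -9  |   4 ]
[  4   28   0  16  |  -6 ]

REF = [1 6 2 0 -2; 0 -4 -4 -6 14; 0 0 3 -3 -16; 0 0 0 -2 -48]

Forward elimination:
R2 <- R2 - (4)*R1:  [  0  -4  -4  -6  14 ]
R3 <- R3 - (-3)*R1:  [  0  -4  -1  -9  -2 ]
R4 <- R4 - (4)*R1:  [  0   4  -8  16   2 ]
R3 <- R3 - (1)*R2:  [   0    0    3   -3  -16 ]
R4 <- R4 - (-1)*R2:  [   0    0  -12   10   16 ]
R4 <- R4 - (-4)*R3:  [   0    0    0   -2  -48 ]
Row echelon form:
[ 1   6   2   0  |   -2 ]
[ 0  -4  -4  -6  |   14 ]
[ 0   0   3  -3  |  -16 ]
[ 0   0   0  -2  |  -48 ]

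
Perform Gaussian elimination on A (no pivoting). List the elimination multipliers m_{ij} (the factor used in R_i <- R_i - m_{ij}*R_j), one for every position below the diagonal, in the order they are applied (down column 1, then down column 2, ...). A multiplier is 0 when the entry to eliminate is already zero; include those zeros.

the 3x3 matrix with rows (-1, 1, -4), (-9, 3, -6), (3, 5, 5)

multipliers: 9, -3, -4/3

Forward elimination:
R2 <- R2 - (9)*R1:  [  0  -6  30 ]
R3 <- R3 - (-3)*R1:  [  0   8  -7 ]
R3 <- R3 - (-4/3)*R2:  [  0   0  33 ]
Multipliers (in order of application): m_{21} = 9, m_{31} = -3, m_{32} = -4/3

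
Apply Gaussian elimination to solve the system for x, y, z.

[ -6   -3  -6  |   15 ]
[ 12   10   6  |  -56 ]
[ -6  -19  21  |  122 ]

(-1, -5, 1)

Forward elimination on [A|b]:
R2 <- R2 - (-2)*R1:  [   0    4   -6  -26 ]
R3 <- R3 - (1)*R1:  [   0  -16   27  107 ]
R3 <- R3 - (-4)*R2:  [ 0  0  3  3 ]
Row echelon form:
[ -6  -3  -6  |   15 ]
[  0   4  -6  |  -26 ]
[  0   0   3  |    3 ]
Back-substitution:
z = (3) / 3 = 1
y = (-26 - (-6)*(1)) / 4 = -5
x = (15 - (-3)*(-5) - (-6)*(1)) / -6 = -1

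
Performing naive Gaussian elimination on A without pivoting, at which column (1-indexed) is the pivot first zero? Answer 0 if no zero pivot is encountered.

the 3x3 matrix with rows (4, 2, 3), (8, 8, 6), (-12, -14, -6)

first zero-pivot column = 0

Naive forward elimination:
R2 <- R2 - (2)*R1:  [ 0  4  0 ]
R3 <- R3 - (-3)*R1:  [  0  -8   3 ]
R3 <- R3 - (-2)*R2:  [ 0  0  3 ]
All pivots nonzero; naive elimination completes without hitting a zero pivot.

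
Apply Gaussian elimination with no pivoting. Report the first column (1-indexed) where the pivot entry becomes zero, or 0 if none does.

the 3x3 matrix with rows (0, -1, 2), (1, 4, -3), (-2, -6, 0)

first zero-pivot column = 1

Naive forward elimination:
Pivot entry (1,1) is zero but row 2 has 1 in column 1 -> naive elimination stops; a row interchange (e.g. R1 <-> R2) would be required here.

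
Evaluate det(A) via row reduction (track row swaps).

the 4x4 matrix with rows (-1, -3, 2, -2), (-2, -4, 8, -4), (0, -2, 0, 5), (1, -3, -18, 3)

det(A) = -48

Forward elimination:
R2 <- R2 - (2)*R1:  [ 0  2  4  0 ]
R4 <- R4 - (-1)*R1:  [   0   -6  -16    1 ]
R3 <- R3 - (-1)*R2:  [ 0  0  4  5 ]
R4 <- R4 - (-3)*R2:  [  0   0  -4   1 ]
R4 <- R4 - (-1)*R3:  [ 0  0  0  6 ]
Upper-triangular form:
[ -1  -3  2  -2 ]
[  0   2  4   0 ]
[  0   0  4   5 ]
[  0   0  0   6 ]
det(A) = (-1)^0 * (-1) * (2) * (4) * (6) = -48  (0 row swaps -> sign +1)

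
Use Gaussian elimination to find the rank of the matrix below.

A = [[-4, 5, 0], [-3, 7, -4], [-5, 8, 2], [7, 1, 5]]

rank(A) = 3

Row reduction:
R2 <- R2 - (3/4)*R1:  [    0  13/4    -4 ]
R3 <- R3 - (5/4)*R1:  [   0  7/4    2 ]
R4 <- R4 - (-7/4)*R1:  [    0  39/4     5 ]
R3 <- R3 - (7/13)*R2:  [     0      0  54/13 ]
R4 <- R4 - (3)*R2:  [  0   0  17 ]
R4 <- R4 - (221/54)*R3:  [ 0  0  0 ]
Row echelon form:
[ -4     5      0 ]
[  0  13/4     -4 ]
[  0     0  54/13 ]
[  0     0      0 ]
Nonzero rows / pivot columns: 3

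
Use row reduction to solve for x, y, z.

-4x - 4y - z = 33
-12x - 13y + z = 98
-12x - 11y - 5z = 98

Forward elimination on [A|b]:
R2 <- R2 - (3)*R1:  [  0  -1   4  -1 ]
R3 <- R3 - (3)*R1:  [  0   1  -2  -1 ]
R3 <- R3 - (-1)*R2:  [  0   0   2  -2 ]
Row echelon form:
[ -4  -4  -1  |  33 ]
[  0  -1   4  |  -1 ]
[  0   0   2  |  -2 ]
Back-substitution:
z = (-2) / 2 = -1
y = (-1 - (4)*(-1)) / -1 = -3
x = (33 - (-4)*(-3) - (-1)*(-1)) / -4 = -5

(-5, -3, -1)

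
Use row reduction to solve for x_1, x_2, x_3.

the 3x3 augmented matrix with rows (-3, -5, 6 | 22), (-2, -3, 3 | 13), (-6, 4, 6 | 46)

Forward elimination on [A|b]:
R2 <- R2 - (2/3)*R1:  [    0   1/3    -1  -5/3 ]
R3 <- R3 - (2)*R1:  [  0  14  -6   2 ]
R3 <- R3 - (42)*R2:  [  0   0  36  72 ]
Row echelon form:
[ -3   -5   6  |    22 ]
[  0  1/3  -1  |  -5/3 ]
[  0    0  36  |    72 ]
Back-substitution:
x_3 = (72) / 36 = 2
x_2 = (-5/3 - (-1)*(2)) / (1/3) = 1
x_1 = (22 - (-5)*(1) - (6)*(2)) / -3 = -5

(-5, 1, 2)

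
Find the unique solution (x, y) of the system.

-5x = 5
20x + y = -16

(-1, 4)

Forward elimination on [A|b]:
R2 <- R2 - (-4)*R1:  [ 0  1  4 ]
Row echelon form:
[ -5  0  |  5 ]
[  0  1  |  4 ]
Back-substitution:
y = (4) / 1 = 4
x = (5) / -5 = -1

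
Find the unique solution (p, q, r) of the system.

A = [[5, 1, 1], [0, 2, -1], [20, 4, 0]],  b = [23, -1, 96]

(5, -1, -1)

Forward elimination on [A|b]:
R3 <- R3 - (4)*R1:  [  0   0  -4   4 ]
Row echelon form:
[ 5  1   1  |  23 ]
[ 0  2  -1  |  -1 ]
[ 0  0  -4  |   4 ]
Back-substitution:
r = (4) / -4 = -1
q = (-1 - (-1)*(-1)) / 2 = -1
p = (23 - (1)*(-1) - (1)*(-1)) / 5 = 5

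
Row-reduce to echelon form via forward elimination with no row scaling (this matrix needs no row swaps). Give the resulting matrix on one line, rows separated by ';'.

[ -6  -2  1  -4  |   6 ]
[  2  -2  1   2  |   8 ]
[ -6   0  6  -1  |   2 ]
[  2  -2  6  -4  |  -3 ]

Forward elimination:
R2 <- R2 - (-1/3)*R1:  [    0  -8/3   4/3   2/3    10 ]
R3 <- R3 - (1)*R1:  [  0   2   5   3  -4 ]
R4 <- R4 - (-1/3)*R1:  [     0   -8/3   19/3  -16/3     -1 ]
R3 <- R3 - (-3/4)*R2:  [   0    0    6  7/2  7/2 ]
R4 <- R4 - (1)*R2:  [   0    0    5   -6  -11 ]
R4 <- R4 - (5/6)*R3:  [       0        0        0  -107/12  -167/12 ]
Row echelon form:
[ -6    -2    1       -4  |        6 ]
[  0  -8/3  4/3      2/3  |       10 ]
[  0     0    6      7/2  |      7/2 ]
[  0     0    0  -107/12  |  -167/12 ]

REF = [-6 -2 1 -4 6; 0 -8/3 4/3 2/3 10; 0 0 6 7/2 7/2; 0 0 0 -107/12 -167/12]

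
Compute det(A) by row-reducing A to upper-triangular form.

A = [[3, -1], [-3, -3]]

Forward elimination:
R2 <- R2 - (-1)*R1:  [  0  -4 ]
Upper-triangular form:
[ 3  -1 ]
[ 0  -4 ]
det(A) = (-1)^0 * (3) * (-4) = -12  (0 row swaps -> sign +1)

det(A) = -12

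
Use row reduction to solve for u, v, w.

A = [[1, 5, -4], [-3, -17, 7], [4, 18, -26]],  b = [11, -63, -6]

Forward elimination on [A|b]:
R2 <- R2 - (-3)*R1:  [   0   -2   -5  -30 ]
R3 <- R3 - (4)*R1:  [   0   -2  -10  -50 ]
R3 <- R3 - (1)*R2:  [   0    0   -5  -20 ]
Row echelon form:
[ 1   5  -4  |   11 ]
[ 0  -2  -5  |  -30 ]
[ 0   0  -5  |  -20 ]
Back-substitution:
w = (-20) / -5 = 4
v = (-30 - (-5)*(4)) / -2 = 5
u = (11 - (5)*(5) - (-4)*(4)) / 1 = 2

(2, 5, 4)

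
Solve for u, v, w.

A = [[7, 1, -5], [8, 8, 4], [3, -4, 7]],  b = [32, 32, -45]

Forward elimination on [A|b]:
R2 <- R2 - (8/7)*R1:  [     0   48/7   68/7  -32/7 ]
R3 <- R3 - (3/7)*R1:  [      0   -31/7    64/7  -411/7 ]
R3 <- R3 - (-31/48)*R2:  [      0       0  185/12  -185/3 ]
Row echelon form:
[ 7     1      -5  |      32 ]
[ 0  48/7    68/7  |   -32/7 ]
[ 0     0  185/12  |  -185/3 ]
Back-substitution:
w = (-185/3) / (185/12) = -4
v = (-32/7 - (68/7)*(-4)) / (48/7) = 5
u = (32 - (1)*(5) - (-5)*(-4)) / 7 = 1

(1, 5, -4)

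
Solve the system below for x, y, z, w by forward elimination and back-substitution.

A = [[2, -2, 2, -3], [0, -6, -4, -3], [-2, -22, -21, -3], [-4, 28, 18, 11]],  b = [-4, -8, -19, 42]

(-5, -4, 5, 4)

Forward elimination on [A|b]:
R3 <- R3 - (-1)*R1:  [   0  -24  -19   -6  -23 ]
R4 <- R4 - (-2)*R1:  [  0  24  22   5  34 ]
R3 <- R3 - (4)*R2:  [  0   0  -3   6   9 ]
R4 <- R4 - (-4)*R2:  [  0   0   6  -7   2 ]
R4 <- R4 - (-2)*R3:  [  0   0   0   5  20 ]
Row echelon form:
[ 2  -2   2  -3  |  -4 ]
[ 0  -6  -4  -3  |  -8 ]
[ 0   0  -3   6  |   9 ]
[ 0   0   0   5  |  20 ]
Back-substitution:
w = (20) / 5 = 4
z = (9 - (6)*(4)) / -3 = 5
y = (-8 - (-4)*(5) - (-3)*(4)) / -6 = -4
x = (-4 - (-2)*(-4) - (2)*(5) - (-3)*(4)) / 2 = -5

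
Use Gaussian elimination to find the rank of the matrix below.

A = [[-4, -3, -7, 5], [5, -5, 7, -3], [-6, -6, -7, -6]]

rank(A) = 3

Row reduction:
R2 <- R2 - (-5/4)*R1:  [     0  -35/4   -7/4   13/4 ]
R3 <- R3 - (3/2)*R1:  [     0   -3/2    7/2  -27/2 ]
R3 <- R3 - (6/35)*R2:  [       0        0     19/5  -492/35 ]
Row echelon form:
[ -4     -3    -7        5 ]
[  0  -35/4  -7/4     13/4 ]
[  0      0  19/5  -492/35 ]
Nonzero rows / pivot columns: 3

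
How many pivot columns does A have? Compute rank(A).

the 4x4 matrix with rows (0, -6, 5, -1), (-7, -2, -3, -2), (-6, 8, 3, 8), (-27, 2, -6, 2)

rank(A) = 3

Row reduction:
R1 <-> R2   (pivot in column 1 was zero)
[  -7  -2  -3  -2 ]
[   0  -6   5  -1 ]
[  -6   8   3   8 ]
[ -27   2  -6   2 ]
R3 <- R3 - (6/7)*R1:  [    0  68/7  39/7  68/7 ]
R4 <- R4 - (27/7)*R1:  [    0  68/7  39/7  68/7 ]
R3 <- R3 - (-34/21)*R2:  [      0       0    41/3  170/21 ]
R4 <- R4 - (-34/21)*R2:  [      0       0    41/3  170/21 ]
R4 <- R4 - (1)*R3:  [ 0  0  0  0 ]
Row echelon form:
[ -7  -2    -3      -2 ]
[  0  -6     5      -1 ]
[  0   0  41/3  170/21 ]
[  0   0     0       0 ]
Nonzero rows / pivot columns: 3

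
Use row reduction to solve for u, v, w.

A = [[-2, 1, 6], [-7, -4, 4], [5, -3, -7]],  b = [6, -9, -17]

Forward elimination on [A|b]:
R2 <- R2 - (7/2)*R1:  [     0  -15/2    -17    -30 ]
R3 <- R3 - (-5/2)*R1:  [    0  -1/2     8    -2 ]
R3 <- R3 - (1/15)*R2:  [      0       0  137/15       0 ]
Row echelon form:
[ -2      1       6  |    6 ]
[  0  -15/2     -17  |  -30 ]
[  0      0  137/15  |    0 ]
Back-substitution:
w = (0) / (137/15) = 0
v = (-30 - (-17)*(0)) / (-15/2) = 4
u = (6 - (1)*(4) - (6)*(0)) / -2 = -1

(-1, 4, 0)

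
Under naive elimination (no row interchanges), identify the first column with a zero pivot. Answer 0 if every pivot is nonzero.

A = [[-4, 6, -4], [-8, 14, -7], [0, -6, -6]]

Naive forward elimination:
R2 <- R2 - (2)*R1:  [ 0  2  1 ]
R3 <- R3 - (-3)*R2:  [  0   0  -3 ]
All pivots nonzero; naive elimination completes without hitting a zero pivot.

first zero-pivot column = 0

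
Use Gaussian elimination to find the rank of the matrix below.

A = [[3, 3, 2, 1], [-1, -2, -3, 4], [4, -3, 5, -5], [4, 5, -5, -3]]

rank(A) = 4

Row reduction:
R2 <- R2 - (-1/3)*R1:  [    0    -1  -7/3  13/3 ]
R3 <- R3 - (4/3)*R1:  [     0     -7    7/3  -19/3 ]
R4 <- R4 - (4/3)*R1:  [     0      1  -23/3  -13/3 ]
R3 <- R3 - (7)*R2:  [      0       0    56/3  -110/3 ]
R4 <- R4 - (-1)*R2:  [   0    0  -10    0 ]
R4 <- R4 - (-15/28)*R3:  [       0        0        0  -275/14 ]
Row echelon form:
[ 3   3     2        1 ]
[ 0  -1  -7/3     13/3 ]
[ 0   0  56/3   -110/3 ]
[ 0   0     0  -275/14 ]
Nonzero rows / pivot columns: 4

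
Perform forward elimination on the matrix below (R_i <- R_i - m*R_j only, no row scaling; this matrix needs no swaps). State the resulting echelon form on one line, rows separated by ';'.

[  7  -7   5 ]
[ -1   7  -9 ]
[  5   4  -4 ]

REF = [7 -7 5; 0 6 -58/7; 0 0 34/7]

Forward elimination:
R2 <- R2 - (-1/7)*R1:  [     0      6  -58/7 ]
R3 <- R3 - (5/7)*R1:  [     0      9  -53/7 ]
R3 <- R3 - (3/2)*R2:  [    0     0  34/7 ]
Row echelon form:
[ 7  -7      5 ]
[ 0   6  -58/7 ]
[ 0   0   34/7 ]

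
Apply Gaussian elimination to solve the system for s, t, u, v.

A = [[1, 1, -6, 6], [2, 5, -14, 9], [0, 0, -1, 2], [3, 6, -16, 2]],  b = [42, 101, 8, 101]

(1, 5, -4, 2)

Forward elimination on [A|b]:
R2 <- R2 - (2)*R1:  [  0   3  -2  -3  17 ]
R4 <- R4 - (3)*R1:  [   0    3    2  -16  -25 ]
R4 <- R4 - (1)*R2:  [   0    0    4  -13  -42 ]
R4 <- R4 - (-4)*R3:  [   0    0    0   -5  -10 ]
Row echelon form:
[ 1  1  -6   6  |   42 ]
[ 0  3  -2  -3  |   17 ]
[ 0  0  -1   2  |    8 ]
[ 0  0   0  -5  |  -10 ]
Back-substitution:
v = (-10) / -5 = 2
u = (8 - (2)*(2)) / -1 = -4
t = (17 - (-2)*(-4) - (-3)*(2)) / 3 = 5
s = (42 - (1)*(5) - (-6)*(-4) - (6)*(2)) / 1 = 1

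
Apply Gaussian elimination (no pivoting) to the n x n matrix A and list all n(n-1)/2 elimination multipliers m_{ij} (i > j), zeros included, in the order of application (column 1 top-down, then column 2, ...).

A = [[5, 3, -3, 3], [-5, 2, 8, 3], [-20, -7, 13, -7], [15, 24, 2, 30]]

multipliers: -1, -4, 3, 1, 3, 1

Forward elimination:
R2 <- R2 - (-1)*R1:  [ 0  5  5  6 ]
R3 <- R3 - (-4)*R1:  [ 0  5  1  5 ]
R4 <- R4 - (3)*R1:  [  0  15  11  21 ]
R3 <- R3 - (1)*R2:  [  0   0  -4  -1 ]
R4 <- R4 - (3)*R2:  [  0   0  -4   3 ]
R4 <- R4 - (1)*R3:  [ 0  0  0  4 ]
Multipliers (in order of application): m_{21} = -1, m_{31} = -4, m_{41} = 3, m_{32} = 1, m_{42} = 3, m_{43} = 1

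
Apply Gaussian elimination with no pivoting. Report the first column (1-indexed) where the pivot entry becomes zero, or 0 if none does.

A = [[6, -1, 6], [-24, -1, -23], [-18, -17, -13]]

Naive forward elimination:
R2 <- R2 - (-4)*R1:  [  0  -5   1 ]
R3 <- R3 - (-3)*R1:  [   0  -20    5 ]
R3 <- R3 - (4)*R2:  [ 0  0  1 ]
All pivots nonzero; naive elimination completes without hitting a zero pivot.

first zero-pivot column = 0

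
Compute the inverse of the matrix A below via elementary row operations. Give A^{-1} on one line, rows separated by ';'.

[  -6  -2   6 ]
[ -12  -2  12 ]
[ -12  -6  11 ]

Gauss-Jordan on [A | I]:
R1 <- (1/-6)*R1:  [    1   1/3    -1  |  -1/6     0     0 ]
R2 <- R2 - (-12)*R1:  [  0   2   0  |  -2   1   0 ]
R3 <- R3 - (-12)*R1:  [  0  -2  -1  |  -2   0   1 ]
R2 <- (1/2)*R2:  [   0    1    0  |   -1  1/2    0 ]
R1 <- R1 - (1/3)*R2:  [    1     0    -1  |   1/6  -1/6     0 ]
R3 <- R3 - (-2)*R2:  [  0   0  -1  |  -4   1   1 ]
R3 <- (1/-1)*R3:  [  0   0   1  |   4  -1  -1 ]
R1 <- R1 - (-1)*R3:  [    1     0     0  |  25/6  -7/6    -1 ]
Right block of [I | A^{-1}] is the inverse:
[ 25/6  -7/6  -1 ]
[   -1   1/2   0 ]
[    4    -1  -1 ]

inverse = [25/6 -7/6 -1; -1 1/2 0; 4 -1 -1]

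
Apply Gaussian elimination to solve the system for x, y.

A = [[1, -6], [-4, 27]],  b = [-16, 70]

Forward elimination on [A|b]:
R2 <- R2 - (-4)*R1:  [ 0  3  6 ]
Row echelon form:
[ 1  -6  |  -16 ]
[ 0   3  |    6 ]
Back-substitution:
y = (6) / 3 = 2
x = (-16 - (-6)*(2)) / 1 = -4

(-4, 2)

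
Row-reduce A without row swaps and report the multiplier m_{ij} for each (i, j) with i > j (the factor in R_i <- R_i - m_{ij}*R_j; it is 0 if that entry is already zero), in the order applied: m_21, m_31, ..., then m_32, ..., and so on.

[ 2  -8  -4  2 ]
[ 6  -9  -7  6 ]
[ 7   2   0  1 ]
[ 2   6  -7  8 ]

Forward elimination:
R2 <- R2 - (3)*R1:  [  0  15   5   0 ]
R3 <- R3 - (7/2)*R1:  [  0  30  14  -6 ]
R4 <- R4 - (1)*R1:  [  0  14  -3   6 ]
R3 <- R3 - (2)*R2:  [  0   0   4  -6 ]
R4 <- R4 - (14/15)*R2:  [     0      0  -23/3      6 ]
R4 <- R4 - (-23/12)*R3:  [     0      0      0  -11/2 ]
Multipliers (in order of application): m_{21} = 3, m_{31} = 7/2, m_{41} = 1, m_{32} = 2, m_{42} = 14/15, m_{43} = -23/12

multipliers: 3, 7/2, 1, 2, 14/15, -23/12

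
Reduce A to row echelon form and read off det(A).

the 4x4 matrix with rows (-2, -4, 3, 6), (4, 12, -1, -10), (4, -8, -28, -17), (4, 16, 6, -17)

det(A) = -96

Forward elimination:
R2 <- R2 - (-2)*R1:  [ 0  4  5  2 ]
R3 <- R3 - (-2)*R1:  [   0  -16  -22   -5 ]
R4 <- R4 - (-2)*R1:  [  0   8  12  -5 ]
R3 <- R3 - (-4)*R2:  [  0   0  -2   3 ]
R4 <- R4 - (2)*R2:  [  0   0   2  -9 ]
R4 <- R4 - (-1)*R3:  [  0   0   0  -6 ]
Upper-triangular form:
[ -2  -4   3   6 ]
[  0   4   5   2 ]
[  0   0  -2   3 ]
[  0   0   0  -6 ]
det(A) = (-1)^0 * (-2) * (4) * (-2) * (-6) = -96  (0 row swaps -> sign +1)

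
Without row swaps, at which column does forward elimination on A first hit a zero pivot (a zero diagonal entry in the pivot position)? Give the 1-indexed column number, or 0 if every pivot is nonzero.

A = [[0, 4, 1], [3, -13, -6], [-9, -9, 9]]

Naive forward elimination:
Pivot entry (1,1) is zero but row 2 has 3 in column 1 -> naive elimination stops; a row interchange (e.g. R1 <-> R2) would be required here.

first zero-pivot column = 1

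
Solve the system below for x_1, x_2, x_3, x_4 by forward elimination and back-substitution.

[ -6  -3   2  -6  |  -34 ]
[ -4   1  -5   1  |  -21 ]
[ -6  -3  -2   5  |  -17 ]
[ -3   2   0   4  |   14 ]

Forward elimination on [A|b]:
R2 <- R2 - (2/3)*R1:  [     0      3  -19/3      5    5/3 ]
R3 <- R3 - (1)*R1:  [  0   0  -4  11  17 ]
R4 <- R4 - (1/2)*R1:  [   0  7/2   -1    7   31 ]
R4 <- R4 - (7/6)*R2:  [      0       0  115/18     7/6  523/18 ]
R4 <- R4 - (-115/72)*R3:  [       0        0        0  1349/72  1349/24 ]
Row echelon form:
[ -6  -3      2       -6  |      -34 ]
[  0   3  -19/3        5  |      5/3 ]
[  0   0     -4       11  |       17 ]
[  0   0      0  1349/72  |  1349/24 ]
Back-substitution:
x_4 = (1349/24) / (1349/72) = 3
x_3 = (17 - (11)*(3)) / -4 = 4
x_2 = (5/3 - (-19/3)*(4) - (5)*(3)) / 3 = 4
x_1 = (-34 - (-3)*(4) - (2)*(4) - (-6)*(3)) / -6 = 2

(2, 4, 4, 3)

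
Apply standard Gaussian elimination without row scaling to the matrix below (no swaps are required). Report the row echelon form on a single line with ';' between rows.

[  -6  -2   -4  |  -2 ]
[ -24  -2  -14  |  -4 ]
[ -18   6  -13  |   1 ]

Forward elimination:
R2 <- R2 - (4)*R1:  [ 0  6  2  4 ]
R3 <- R3 - (3)*R1:  [  0  12  -1   7 ]
R3 <- R3 - (2)*R2:  [  0   0  -5  -1 ]
Row echelon form:
[ -6  -2  -4  |  -2 ]
[  0   6   2  |   4 ]
[  0   0  -5  |  -1 ]

REF = [-6 -2 -4 -2; 0 6 2 4; 0 0 -5 -1]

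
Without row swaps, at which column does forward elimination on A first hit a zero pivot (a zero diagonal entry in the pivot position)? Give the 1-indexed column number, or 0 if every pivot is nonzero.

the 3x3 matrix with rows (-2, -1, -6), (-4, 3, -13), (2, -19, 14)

Naive forward elimination:
R2 <- R2 - (2)*R1:  [  0   5  -1 ]
R3 <- R3 - (-1)*R1:  [   0  -20    8 ]
R3 <- R3 - (-4)*R2:  [ 0  0  4 ]
All pivots nonzero; naive elimination completes without hitting a zero pivot.

first zero-pivot column = 0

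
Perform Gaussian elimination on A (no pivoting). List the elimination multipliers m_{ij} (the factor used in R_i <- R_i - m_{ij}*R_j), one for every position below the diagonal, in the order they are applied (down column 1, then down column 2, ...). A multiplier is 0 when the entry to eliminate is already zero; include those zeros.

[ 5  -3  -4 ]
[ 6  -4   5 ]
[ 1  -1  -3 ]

multipliers: 6/5, 1/5, 1

Forward elimination:
R2 <- R2 - (6/5)*R1:  [    0  -2/5  49/5 ]
R3 <- R3 - (1/5)*R1:  [     0   -2/5  -11/5 ]
R3 <- R3 - (1)*R2:  [   0    0  -12 ]
Multipliers (in order of application): m_{21} = 6/5, m_{31} = 1/5, m_{32} = 1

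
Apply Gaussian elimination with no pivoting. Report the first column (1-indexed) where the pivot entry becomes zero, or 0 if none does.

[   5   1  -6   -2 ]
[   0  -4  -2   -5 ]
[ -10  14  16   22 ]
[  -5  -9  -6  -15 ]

first zero-pivot column = 0

Naive forward elimination:
R3 <- R3 - (-2)*R1:  [  0  16   4  18 ]
R4 <- R4 - (-1)*R1:  [   0   -8  -12  -17 ]
R3 <- R3 - (-4)*R2:  [  0   0  -4  -2 ]
R4 <- R4 - (2)*R2:  [  0   0  -8  -7 ]
R4 <- R4 - (2)*R3:  [  0   0   0  -3 ]
All pivots nonzero; naive elimination completes without hitting a zero pivot.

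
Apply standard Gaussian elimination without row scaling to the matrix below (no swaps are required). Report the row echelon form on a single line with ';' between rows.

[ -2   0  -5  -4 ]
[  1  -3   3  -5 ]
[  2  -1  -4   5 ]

Forward elimination:
R2 <- R2 - (-1/2)*R1:  [   0   -3  1/2   -7 ]
R3 <- R3 - (-1)*R1:  [  0  -1  -9   1 ]
R3 <- R3 - (1/3)*R2:  [     0      0  -55/6   10/3 ]
Row echelon form:
[ -2   0     -5    -4 ]
[  0  -3    1/2    -7 ]
[  0   0  -55/6  10/3 ]

REF = [-2 0 -5 -4; 0 -3 1/2 -7; 0 0 -55/6 10/3]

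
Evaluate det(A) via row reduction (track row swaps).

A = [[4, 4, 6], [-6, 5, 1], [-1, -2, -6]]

det(A) = -158

Forward elimination:
R2 <- R2 - (-3/2)*R1:  [  0  11  10 ]
R3 <- R3 - (-1/4)*R1:  [    0    -1  -9/2 ]
R3 <- R3 - (-1/11)*R2:  [      0       0  -79/22 ]
Upper-triangular form:
[ 4   4       6 ]
[ 0  11      10 ]
[ 0   0  -79/22 ]
det(A) = (-1)^0 * (4) * (11) * (-79/22) = -158  (0 row swaps -> sign +1)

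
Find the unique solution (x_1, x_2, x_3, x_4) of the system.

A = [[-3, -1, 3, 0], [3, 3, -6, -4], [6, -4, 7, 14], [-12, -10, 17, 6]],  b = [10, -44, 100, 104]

Forward elimination on [A|b]:
R2 <- R2 - (-1)*R1:  [   0    2   -3   -4  -34 ]
R3 <- R3 - (-2)*R1:  [   0   -6   13   14  120 ]
R4 <- R4 - (4)*R1:  [  0  -6   5   6  64 ]
R3 <- R3 - (-3)*R2:  [  0   0   4   2  18 ]
R4 <- R4 - (-3)*R2:  [   0    0   -4   -6  -38 ]
R4 <- R4 - (-1)*R3:  [   0    0    0   -4  -20 ]
Row echelon form:
[ -3  -1   3   0  |   10 ]
[  0   2  -3  -4  |  -34 ]
[  0   0   4   2  |   18 ]
[  0   0   0  -4  |  -20 ]
Back-substitution:
x_4 = (-20) / -4 = 5
x_3 = (18 - (2)*(5)) / 4 = 2
x_2 = (-34 - (-3)*(2) - (-4)*(5)) / 2 = -4
x_1 = (10 - (-1)*(-4) - (3)*(2)) / -3 = 0

(0, -4, 2, 5)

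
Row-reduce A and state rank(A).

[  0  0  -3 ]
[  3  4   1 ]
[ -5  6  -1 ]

rank(A) = 3

Row reduction:
R1 <-> R2   (pivot in column 1 was zero)
[  3  4   1 ]
[  0  0  -3 ]
[ -5  6  -1 ]
R3 <- R3 - (-5/3)*R1:  [    0  38/3   2/3 ]
R2 <-> R3   (pivot in column 2 was zero)
[ 3     4    1 ]
[ 0  38/3  2/3 ]
[ 0     0   -3 ]
Row echelon form:
[ 3     4    1 ]
[ 0  38/3  2/3 ]
[ 0     0   -3 ]
Nonzero rows / pivot columns: 3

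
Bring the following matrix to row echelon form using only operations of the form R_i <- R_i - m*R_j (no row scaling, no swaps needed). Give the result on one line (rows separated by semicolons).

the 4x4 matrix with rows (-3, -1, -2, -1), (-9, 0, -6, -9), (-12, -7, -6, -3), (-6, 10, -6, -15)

Forward elimination:
R2 <- R2 - (3)*R1:  [  0   3   0  -6 ]
R3 <- R3 - (4)*R1:  [  0  -3   2   1 ]
R4 <- R4 - (2)*R1:  [   0   12   -2  -13 ]
R3 <- R3 - (-1)*R2:  [  0   0   2  -5 ]
R4 <- R4 - (4)*R2:  [  0   0  -2  11 ]
R4 <- R4 - (-1)*R3:  [ 0  0  0  6 ]
Row echelon form:
[ -3  -1  -2  -1 ]
[  0   3   0  -6 ]
[  0   0   2  -5 ]
[  0   0   0   6 ]

REF = [-3 -1 -2 -1; 0 3 0 -6; 0 0 2 -5; 0 0 0 6]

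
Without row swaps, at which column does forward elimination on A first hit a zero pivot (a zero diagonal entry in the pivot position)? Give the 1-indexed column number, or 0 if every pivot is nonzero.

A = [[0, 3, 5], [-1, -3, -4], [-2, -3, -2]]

Naive forward elimination:
Pivot entry (1,1) is zero but row 2 has -1 in column 1 -> naive elimination stops; a row interchange (e.g. R1 <-> R2) would be required here.

first zero-pivot column = 1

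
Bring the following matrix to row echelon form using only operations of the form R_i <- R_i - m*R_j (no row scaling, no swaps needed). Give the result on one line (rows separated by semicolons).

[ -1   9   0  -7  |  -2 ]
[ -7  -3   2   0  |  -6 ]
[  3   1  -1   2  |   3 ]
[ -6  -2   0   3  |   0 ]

Forward elimination:
R2 <- R2 - (7)*R1:  [   0  -66    2   49    8 ]
R3 <- R3 - (-3)*R1:  [   0   28   -1  -19   -3 ]
R4 <- R4 - (6)*R1:  [   0  -56    0   45   12 ]
R3 <- R3 - (-14/33)*R2:  [     0      0  -5/33  59/33  13/33 ]
R4 <- R4 - (28/33)*R2:  [      0       0  -56/33  113/33  172/33 ]
R4 <- R4 - (56/5)*R3:  [     0      0      0  -83/5    4/5 ]
Row echelon form:
[ -1    9      0     -7  |     -2 ]
[  0  -66      2     49  |      8 ]
[  0    0  -5/33  59/33  |  13/33 ]
[  0    0      0  -83/5  |    4/5 ]

REF = [-1 9 0 -7 -2; 0 -66 2 49 8; 0 0 -5/33 59/33 13/33; 0 0 0 -83/5 4/5]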